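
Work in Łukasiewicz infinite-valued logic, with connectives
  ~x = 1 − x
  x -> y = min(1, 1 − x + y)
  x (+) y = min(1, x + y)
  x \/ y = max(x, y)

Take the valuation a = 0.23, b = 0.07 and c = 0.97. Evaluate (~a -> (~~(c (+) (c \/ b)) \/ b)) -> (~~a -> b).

~a = 1 − 0.23 = 0.77
c \/ b = max(0.97, 0.07) = 0.97
c (+) (c \/ b) = min(1, 0.97 + 0.97) = min(1, 1.94) = 1.00
~(c (+) (c \/ b)) = 1 − 1.00 = 0.00
~~(c (+) (c \/ b)) = 1 − 0.00 = 1.00
~~(c (+) (c \/ b)) \/ b = max(1.00, 0.07) = 1.00
~a -> (~~(c (+) (c \/ b)) \/ b) = min(1, 1 − 0.77 + 1.00) = min(1, 1.23) = 1.00
~~a = 1 − 0.77 = 0.23
~~a -> b = min(1, 1 − 0.23 + 0.07) = min(1, 0.84) = 0.84
(~a -> (~~(c (+) (c \/ b)) \/ b)) -> (~~a -> b) = min(1, 1 − 1.00 + 0.84) = min(1, 0.84) = 0.84

0.84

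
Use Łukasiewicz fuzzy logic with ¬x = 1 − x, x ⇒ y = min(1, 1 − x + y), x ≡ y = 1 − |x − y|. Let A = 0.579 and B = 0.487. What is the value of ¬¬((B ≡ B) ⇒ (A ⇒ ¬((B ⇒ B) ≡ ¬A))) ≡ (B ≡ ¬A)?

B ≡ B = 1 − |0.487 − 0.487| = 1 − 0.000 = 1.000
B ⇒ B = min(1, 1 − 0.487 + 0.487) = min(1, 1.000) = 1.000
¬A = 1 − 0.579 = 0.421
(B ⇒ B) ≡ ¬A = 1 − |1.000 − 0.421| = 1 − 0.579 = 0.421
¬((B ⇒ B) ≡ ¬A) = 1 − 0.421 = 0.579
A ⇒ ¬((B ⇒ B) ≡ ¬A) = min(1, 1 − 0.579 + 0.579) = min(1, 1.000) = 1.000
(B ≡ B) ⇒ (A ⇒ ¬((B ⇒ B) ≡ ¬A)) = min(1, 1 − 1.000 + 1.000) = min(1, 1.000) = 1.000
¬((B ≡ B) ⇒ (A ⇒ ¬((B ⇒ B) ≡ ¬A))) = 1 − 1.000 = 0.000
¬¬((B ≡ B) ⇒ (A ⇒ ¬((B ⇒ B) ≡ ¬A))) = 1 − 0.000 = 1.000
B ≡ ¬A = 1 − |0.487 − 0.421| = 1 − 0.066 = 0.934
¬¬((B ≡ B) ⇒ (A ⇒ ¬((B ⇒ B) ≡ ¬A))) ≡ (B ≡ ¬A) = 1 − |1.000 − 0.934| = 1 − 0.066 = 0.934

0.934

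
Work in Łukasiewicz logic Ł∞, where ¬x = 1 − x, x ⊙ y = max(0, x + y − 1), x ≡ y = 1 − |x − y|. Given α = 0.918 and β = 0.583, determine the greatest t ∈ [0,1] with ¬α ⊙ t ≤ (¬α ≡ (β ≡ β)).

¬α = 1 − 0.918 = 0.082
So the left factor is ¬α = 0.082.
β ≡ β = 1 − |0.583 − 0.583| = 1 − 0.000 = 1.000
¬α ≡ (β ≡ β) = 1 − |0.082 − 1.000| = 1 − 0.918 = 0.082
So the right-hand bound is ¬α ≡ (β ≡ β) = 0.082.
The residuum of the Łukasiewicz t-norm gives the supremum: min(1, 1 − 0.082 + 0.082).
1 − 0.082 + 0.082 = 1.000, so t = min(1, 1.000) = 1.000.
Check: 0.082 ⊙ 1.000 = max(0, 0.082) = 0.082 ≤ 0.082.

1.000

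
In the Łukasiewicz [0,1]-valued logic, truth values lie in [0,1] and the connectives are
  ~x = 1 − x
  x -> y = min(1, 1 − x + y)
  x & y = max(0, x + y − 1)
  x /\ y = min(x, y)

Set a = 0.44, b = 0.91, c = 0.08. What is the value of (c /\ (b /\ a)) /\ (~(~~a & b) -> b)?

0.08

b /\ a = min(0.91, 0.44) = 0.44
c /\ (b /\ a) = min(0.08, 0.44) = 0.08
~a = 1 − 0.44 = 0.56
~~a = 1 − 0.56 = 0.44
~~a & b = max(0, 0.44 + 0.91 − 1) = max(0, 0.35) = 0.35
~(~~a & b) = 1 − 0.35 = 0.65
~(~~a & b) -> b = min(1, 1 − 0.65 + 0.91) = min(1, 1.26) = 1.00
(c /\ (b /\ a)) /\ (~(~~a & b) -> b) = min(0.08, 1.00) = 0.08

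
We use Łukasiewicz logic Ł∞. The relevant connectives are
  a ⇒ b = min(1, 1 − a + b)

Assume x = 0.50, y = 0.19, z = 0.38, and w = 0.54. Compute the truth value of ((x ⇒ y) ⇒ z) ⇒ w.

x ⇒ y = min(1, 1 − 0.50 + 0.19) = min(1, 0.69) = 0.69
(x ⇒ y) ⇒ z = min(1, 1 − 0.69 + 0.38) = min(1, 0.69) = 0.69
((x ⇒ y) ⇒ z) ⇒ w = min(1, 1 − 0.69 + 0.54) = min(1, 0.85) = 0.85

0.85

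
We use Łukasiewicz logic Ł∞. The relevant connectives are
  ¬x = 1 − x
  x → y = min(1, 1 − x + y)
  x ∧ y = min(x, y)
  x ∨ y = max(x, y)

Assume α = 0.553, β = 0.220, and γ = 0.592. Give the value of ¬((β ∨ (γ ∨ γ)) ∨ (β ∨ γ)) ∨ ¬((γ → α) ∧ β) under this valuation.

γ ∨ γ = max(0.592, 0.592) = 0.592
β ∨ (γ ∨ γ) = max(0.220, 0.592) = 0.592
β ∨ γ = max(0.220, 0.592) = 0.592
(β ∨ (γ ∨ γ)) ∨ (β ∨ γ) = max(0.592, 0.592) = 0.592
¬((β ∨ (γ ∨ γ)) ∨ (β ∨ γ)) = 1 − 0.592 = 0.408
γ → α = min(1, 1 − 0.592 + 0.553) = min(1, 0.961) = 0.961
(γ → α) ∧ β = min(0.961, 0.220) = 0.220
¬((γ → α) ∧ β) = 1 − 0.220 = 0.780
¬((β ∨ (γ ∨ γ)) ∨ (β ∨ γ)) ∨ ¬((γ → α) ∧ β) = max(0.408, 0.780) = 0.780

0.780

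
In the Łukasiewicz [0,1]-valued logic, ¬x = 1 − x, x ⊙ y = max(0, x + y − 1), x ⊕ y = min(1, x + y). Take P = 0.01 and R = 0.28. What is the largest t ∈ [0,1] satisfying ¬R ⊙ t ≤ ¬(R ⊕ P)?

¬R = 1 − 0.28 = 0.72
So the left factor is ¬R = 0.72.
R ⊕ P = min(1, 0.28 + 0.01) = min(1, 0.29) = 0.29
¬(R ⊕ P) = 1 − 0.29 = 0.71
So the right-hand bound is ¬(R ⊕ P) = 0.71.
The residuum of the Łukasiewicz t-norm gives the supremum: min(1, 1 − 0.72 + 0.71).
1 − 0.72 + 0.71 = 0.99, so t = min(1, 0.99) = 0.99.
Check: 0.72 ⊙ 0.99 = max(0, 0.71) = 0.71 ≤ 0.71.

0.99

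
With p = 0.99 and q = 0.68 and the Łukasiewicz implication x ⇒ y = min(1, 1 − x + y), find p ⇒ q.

0.69

p ⇒ q = min(1, 1 − 0.99 + 0.68) = min(1, 0.69) = 0.69
For comparison, the Gödel implication (1 if x ≤ y else y) would give 0.68.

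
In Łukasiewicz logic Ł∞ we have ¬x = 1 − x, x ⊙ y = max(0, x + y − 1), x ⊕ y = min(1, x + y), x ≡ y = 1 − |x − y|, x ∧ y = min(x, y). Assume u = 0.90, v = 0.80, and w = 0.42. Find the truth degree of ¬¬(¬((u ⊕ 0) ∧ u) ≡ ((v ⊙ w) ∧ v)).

0.88

u ⊕ 0 = min(1, 0.90 + 0.00) = min(1, 0.90) = 0.90
(u ⊕ 0) ∧ u = min(0.90, 0.90) = 0.90
¬((u ⊕ 0) ∧ u) = 1 − 0.90 = 0.10
v ⊙ w = max(0, 0.80 + 0.42 − 1) = max(0, 0.22) = 0.22
(v ⊙ w) ∧ v = min(0.22, 0.80) = 0.22
¬((u ⊕ 0) ∧ u) ≡ ((v ⊙ w) ∧ v) = 1 − |0.10 − 0.22| = 1 − 0.12 = 0.88
¬(¬((u ⊕ 0) ∧ u) ≡ ((v ⊙ w) ∧ v)) = 1 − 0.88 = 0.12
¬¬(¬((u ⊕ 0) ∧ u) ≡ ((v ⊙ w) ∧ v)) = 1 − 0.12 = 0.88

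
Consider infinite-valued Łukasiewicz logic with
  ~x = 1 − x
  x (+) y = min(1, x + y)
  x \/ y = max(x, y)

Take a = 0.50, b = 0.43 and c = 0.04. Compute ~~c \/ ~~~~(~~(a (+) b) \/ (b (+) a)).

~c = 1 − 0.04 = 0.96
~~c = 1 − 0.96 = 0.04
a (+) b = min(1, 0.50 + 0.43) = min(1, 0.93) = 0.93
~(a (+) b) = 1 − 0.93 = 0.07
~~(a (+) b) = 1 − 0.07 = 0.93
b (+) a = min(1, 0.43 + 0.50) = min(1, 0.93) = 0.93
~~(a (+) b) \/ (b (+) a) = max(0.93, 0.93) = 0.93
~(~~(a (+) b) \/ (b (+) a)) = 1 − 0.93 = 0.07
~~(~~(a (+) b) \/ (b (+) a)) = 1 − 0.07 = 0.93
~~~(~~(a (+) b) \/ (b (+) a)) = 1 − 0.93 = 0.07
~~~~(~~(a (+) b) \/ (b (+) a)) = 1 − 0.07 = 0.93
~~c \/ ~~~~(~~(a (+) b) \/ (b (+) a)) = max(0.04, 0.93) = 0.93

0.93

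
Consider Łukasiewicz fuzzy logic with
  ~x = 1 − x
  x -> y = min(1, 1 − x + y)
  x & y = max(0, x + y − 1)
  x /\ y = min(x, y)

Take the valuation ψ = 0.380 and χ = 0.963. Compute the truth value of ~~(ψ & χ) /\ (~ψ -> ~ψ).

ψ & χ = max(0, 0.380 + 0.963 − 1) = max(0, 0.343) = 0.343
~(ψ & χ) = 1 − 0.343 = 0.657
~~(ψ & χ) = 1 − 0.657 = 0.343
~ψ = 1 − 0.380 = 0.620
~ψ -> ~ψ = min(1, 1 − 0.620 + 0.620) = min(1, 1.000) = 1.000
~~(ψ & χ) /\ (~ψ -> ~ψ) = min(0.343, 1.000) = 0.343

0.343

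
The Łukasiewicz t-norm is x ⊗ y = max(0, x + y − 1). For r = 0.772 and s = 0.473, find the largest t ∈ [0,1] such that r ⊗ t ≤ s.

0.701

The residuum of the Łukasiewicz t-norm gives the supremum: min(1, 1 − 0.772 + 0.473).
1 − 0.772 + 0.473 = 0.701, so t = min(1, 0.701) = 0.701.
Check: 0.772 ⊗ 0.701 = max(0, 0.473) = 0.473 ≤ 0.473.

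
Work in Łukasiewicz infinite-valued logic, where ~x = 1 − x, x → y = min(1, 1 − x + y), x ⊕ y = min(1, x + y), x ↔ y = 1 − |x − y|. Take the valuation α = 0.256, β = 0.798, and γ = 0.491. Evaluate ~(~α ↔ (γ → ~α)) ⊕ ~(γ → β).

~α = 1 − 0.256 = 0.744
γ → ~α = min(1, 1 − 0.491 + 0.744) = min(1, 1.253) = 1.000
~α ↔ (γ → ~α) = 1 − |0.744 − 1.000| = 1 − 0.256 = 0.744
~(~α ↔ (γ → ~α)) = 1 − 0.744 = 0.256
γ → β = min(1, 1 − 0.491 + 0.798) = min(1, 1.307) = 1.000
~(γ → β) = 1 − 1.000 = 0.000
~(~α ↔ (γ → ~α)) ⊕ ~(γ → β) = min(1, 0.256 + 0.000) = min(1, 0.256) = 0.256

0.256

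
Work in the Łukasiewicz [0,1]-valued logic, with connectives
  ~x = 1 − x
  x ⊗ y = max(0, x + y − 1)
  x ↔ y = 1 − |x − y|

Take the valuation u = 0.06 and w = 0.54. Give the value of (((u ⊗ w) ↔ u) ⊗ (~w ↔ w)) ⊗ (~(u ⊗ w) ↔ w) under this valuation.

0.40

u ⊗ w = max(0, 0.06 + 0.54 − 1) = max(0, -0.40) = 0.00
(u ⊗ w) ↔ u = 1 − |0.00 − 0.06| = 1 − 0.06 = 0.94
~w = 1 − 0.54 = 0.46
~w ↔ w = 1 − |0.46 − 0.54| = 1 − 0.08 = 0.92
((u ⊗ w) ↔ u) ⊗ (~w ↔ w) = max(0, 0.94 + 0.92 − 1) = max(0, 0.86) = 0.86
~(u ⊗ w) = 1 − 0.00 = 1.00
~(u ⊗ w) ↔ w = 1 − |1.00 − 0.54| = 1 − 0.46 = 0.54
(((u ⊗ w) ↔ u) ⊗ (~w ↔ w)) ⊗ (~(u ⊗ w) ↔ w) = max(0, 0.86 + 0.54 − 1) = max(0, 0.40) = 0.40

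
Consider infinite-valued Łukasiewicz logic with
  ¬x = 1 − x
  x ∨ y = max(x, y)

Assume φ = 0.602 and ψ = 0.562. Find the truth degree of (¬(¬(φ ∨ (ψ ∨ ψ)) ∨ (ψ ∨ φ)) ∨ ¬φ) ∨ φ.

0.602

ψ ∨ ψ = max(0.562, 0.562) = 0.562
φ ∨ (ψ ∨ ψ) = max(0.602, 0.562) = 0.602
¬(φ ∨ (ψ ∨ ψ)) = 1 − 0.602 = 0.398
ψ ∨ φ = max(0.562, 0.602) = 0.602
¬(φ ∨ (ψ ∨ ψ)) ∨ (ψ ∨ φ) = max(0.398, 0.602) = 0.602
¬(¬(φ ∨ (ψ ∨ ψ)) ∨ (ψ ∨ φ)) = 1 − 0.602 = 0.398
¬φ = 1 − 0.602 = 0.398
¬(¬(φ ∨ (ψ ∨ ψ)) ∨ (ψ ∨ φ)) ∨ ¬φ = max(0.398, 0.398) = 0.398
(¬(¬(φ ∨ (ψ ∨ ψ)) ∨ (ψ ∨ φ)) ∨ ¬φ) ∨ φ = max(0.398, 0.602) = 0.602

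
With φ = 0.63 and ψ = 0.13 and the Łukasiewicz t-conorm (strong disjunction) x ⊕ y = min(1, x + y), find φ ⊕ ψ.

φ ⊕ ψ = min(1, 0.63 + 0.13) = min(1, 0.76) = 0.76
For comparison, the Gödel t-conorm max(x, y) would give 0.63.

0.76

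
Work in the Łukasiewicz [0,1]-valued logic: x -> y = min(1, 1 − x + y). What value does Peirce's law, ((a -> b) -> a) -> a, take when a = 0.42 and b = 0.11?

a -> b = min(1, 1 − 0.42 + 0.11) = min(1, 0.69) = 0.69
(a -> b) -> a = min(1, 1 − 0.69 + 0.42) = min(1, 0.73) = 0.73
((a -> b) -> a) -> a = min(1, 1 − 0.73 + 0.42) = min(1, 0.69) = 0.69
(The value 0.69 < 1 shows this instance is not satisfied; not a Ł∞-tautology in general.)

0.69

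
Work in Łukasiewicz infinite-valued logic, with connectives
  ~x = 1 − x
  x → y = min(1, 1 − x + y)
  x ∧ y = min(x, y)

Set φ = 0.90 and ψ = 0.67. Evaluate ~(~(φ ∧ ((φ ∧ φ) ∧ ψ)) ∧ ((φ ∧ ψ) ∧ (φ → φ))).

0.67

φ ∧ φ = min(0.90, 0.90) = 0.90
(φ ∧ φ) ∧ ψ = min(0.90, 0.67) = 0.67
φ ∧ ((φ ∧ φ) ∧ ψ) = min(0.90, 0.67) = 0.67
~(φ ∧ ((φ ∧ φ) ∧ ψ)) = 1 − 0.67 = 0.33
φ ∧ ψ = min(0.90, 0.67) = 0.67
φ → φ = min(1, 1 − 0.90 + 0.90) = min(1, 1.00) = 1.00
(φ ∧ ψ) ∧ (φ → φ) = min(0.67, 1.00) = 0.67
~(φ ∧ ((φ ∧ φ) ∧ ψ)) ∧ ((φ ∧ ψ) ∧ (φ → φ)) = min(0.33, 0.67) = 0.33
~(~(φ ∧ ((φ ∧ φ) ∧ ψ)) ∧ ((φ ∧ ψ) ∧ (φ → φ))) = 1 − 0.33 = 0.67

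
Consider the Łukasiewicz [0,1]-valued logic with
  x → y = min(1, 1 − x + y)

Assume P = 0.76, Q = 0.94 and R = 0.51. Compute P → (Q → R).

Q → R = min(1, 1 − 0.94 + 0.51) = min(1, 0.57) = 0.57
P → (Q → R) = min(1, 1 − 0.76 + 0.57) = min(1, 0.81) = 0.81

0.81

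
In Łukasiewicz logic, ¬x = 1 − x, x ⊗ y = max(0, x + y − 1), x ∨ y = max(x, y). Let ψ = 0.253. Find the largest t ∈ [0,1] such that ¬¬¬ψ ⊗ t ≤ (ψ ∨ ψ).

0.506

¬ψ = 1 − 0.253 = 0.747
¬¬ψ = 1 − 0.747 = 0.253
¬¬¬ψ = 1 − 0.253 = 0.747
So the left factor is ¬¬¬ψ = 0.747.
ψ ∨ ψ = max(0.253, 0.253) = 0.253
So the right-hand bound is ψ ∨ ψ = 0.253.
The residuum of the Łukasiewicz t-norm gives the supremum: min(1, 1 − 0.747 + 0.253).
1 − 0.747 + 0.253 = 0.506, so t = min(1, 0.506) = 0.506.
Check: 0.747 ⊗ 0.506 = max(0, 0.253) = 0.253 ≤ 0.253.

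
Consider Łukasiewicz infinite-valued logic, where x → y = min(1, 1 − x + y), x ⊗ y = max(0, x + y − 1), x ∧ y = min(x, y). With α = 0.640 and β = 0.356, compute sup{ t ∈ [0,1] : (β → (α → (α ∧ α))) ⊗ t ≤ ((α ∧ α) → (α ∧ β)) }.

0.716

α ∧ α = min(0.640, 0.640) = 0.640
α → (α ∧ α) = min(1, 1 − 0.640 + 0.640) = min(1, 1.000) = 1.000
β → (α → (α ∧ α)) = min(1, 1 − 0.356 + 1.000) = min(1, 1.644) = 1.000
So the left factor is β → (α → (α ∧ α)) = 1.000.
α ∧ β = min(0.640, 0.356) = 0.356
(α ∧ α) → (α ∧ β) = min(1, 1 − 0.640 + 0.356) = min(1, 0.716) = 0.716
So the right-hand bound is (α ∧ α) → (α ∧ β) = 0.716.
The residuum of the Łukasiewicz t-norm gives the supremum: min(1, 1 − 1.000 + 0.716).
1 − 1.000 + 0.716 = 0.716, so t = min(1, 0.716) = 0.716.
Check: 1.000 ⊗ 0.716 = max(0, 0.716) = 0.716 ≤ 0.716.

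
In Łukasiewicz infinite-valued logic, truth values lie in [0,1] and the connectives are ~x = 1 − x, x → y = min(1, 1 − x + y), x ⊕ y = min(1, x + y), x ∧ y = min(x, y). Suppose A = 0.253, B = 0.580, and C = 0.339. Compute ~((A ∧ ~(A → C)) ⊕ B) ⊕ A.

A → C = min(1, 1 − 0.253 + 0.339) = min(1, 1.086) = 1.000
~(A → C) = 1 − 1.000 = 0.000
A ∧ ~(A → C) = min(0.253, 0.000) = 0.000
(A ∧ ~(A → C)) ⊕ B = min(1, 0.000 + 0.580) = min(1, 0.580) = 0.580
~((A ∧ ~(A → C)) ⊕ B) = 1 − 0.580 = 0.420
~((A ∧ ~(A → C)) ⊕ B) ⊕ A = min(1, 0.420 + 0.253) = min(1, 0.673) = 0.673

0.673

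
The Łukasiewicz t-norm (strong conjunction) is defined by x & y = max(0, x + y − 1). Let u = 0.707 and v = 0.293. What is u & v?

u & v = max(0, 0.707 + 0.293 − 1) = max(0, 0.000) = 0.000
For comparison, the Gödel (minimum) t-norm min(x, y) would give 0.293.

0.000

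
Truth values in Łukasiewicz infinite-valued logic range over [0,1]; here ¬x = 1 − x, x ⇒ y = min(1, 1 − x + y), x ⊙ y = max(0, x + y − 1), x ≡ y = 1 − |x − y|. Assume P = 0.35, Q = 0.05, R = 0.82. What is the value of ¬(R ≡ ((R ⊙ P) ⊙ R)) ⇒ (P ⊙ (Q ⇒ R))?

0.53

R ⊙ P = max(0, 0.82 + 0.35 − 1) = max(0, 0.17) = 0.17
(R ⊙ P) ⊙ R = max(0, 0.17 + 0.82 − 1) = max(0, -0.01) = 0.00
R ≡ ((R ⊙ P) ⊙ R) = 1 − |0.82 − 0.00| = 1 − 0.82 = 0.18
¬(R ≡ ((R ⊙ P) ⊙ R)) = 1 − 0.18 = 0.82
Q ⇒ R = min(1, 1 − 0.05 + 0.82) = min(1, 1.77) = 1.00
P ⊙ (Q ⇒ R) = max(0, 0.35 + 1.00 − 1) = max(0, 0.35) = 0.35
¬(R ≡ ((R ⊙ P) ⊙ R)) ⇒ (P ⊙ (Q ⇒ R)) = min(1, 1 − 0.82 + 0.35) = min(1, 0.53) = 0.53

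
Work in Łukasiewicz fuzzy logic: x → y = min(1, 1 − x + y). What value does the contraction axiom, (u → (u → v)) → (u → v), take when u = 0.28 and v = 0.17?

u → v = min(1, 1 − 0.28 + 0.17) = min(1, 0.89) = 0.89
u → (u → v) = min(1, 1 − 0.28 + 0.89) = min(1, 1.61) = 1.00
(u → (u → v)) → (u → v) = min(1, 1 − 1.00 + 0.89) = min(1, 0.89) = 0.89
(The value 0.89 < 1 shows this instance is not satisfied; fails in Ł∞ (the t-norm is not idempotent).)

0.89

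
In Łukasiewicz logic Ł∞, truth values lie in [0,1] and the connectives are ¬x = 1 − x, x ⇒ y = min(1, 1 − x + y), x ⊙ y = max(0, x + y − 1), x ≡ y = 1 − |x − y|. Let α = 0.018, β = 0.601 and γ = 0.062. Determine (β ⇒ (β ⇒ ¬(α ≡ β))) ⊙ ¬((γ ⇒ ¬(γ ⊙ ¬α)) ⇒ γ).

α ≡ β = 1 − |0.018 − 0.601| = 1 − 0.583 = 0.417
¬(α ≡ β) = 1 − 0.417 = 0.583
β ⇒ ¬(α ≡ β) = min(1, 1 − 0.601 + 0.583) = min(1, 0.982) = 0.982
β ⇒ (β ⇒ ¬(α ≡ β)) = min(1, 1 − 0.601 + 0.982) = min(1, 1.381) = 1.000
¬α = 1 − 0.018 = 0.982
γ ⊙ ¬α = max(0, 0.062 + 0.982 − 1) = max(0, 0.044) = 0.044
¬(γ ⊙ ¬α) = 1 − 0.044 = 0.956
γ ⇒ ¬(γ ⊙ ¬α) = min(1, 1 − 0.062 + 0.956) = min(1, 1.894) = 1.000
(γ ⇒ ¬(γ ⊙ ¬α)) ⇒ γ = min(1, 1 − 1.000 + 0.062) = min(1, 0.062) = 0.062
¬((γ ⇒ ¬(γ ⊙ ¬α)) ⇒ γ) = 1 − 0.062 = 0.938
(β ⇒ (β ⇒ ¬(α ≡ β))) ⊙ ¬((γ ⇒ ¬(γ ⊙ ¬α)) ⇒ γ) = max(0, 1.000 + 0.938 − 1) = max(0, 0.938) = 0.938

0.938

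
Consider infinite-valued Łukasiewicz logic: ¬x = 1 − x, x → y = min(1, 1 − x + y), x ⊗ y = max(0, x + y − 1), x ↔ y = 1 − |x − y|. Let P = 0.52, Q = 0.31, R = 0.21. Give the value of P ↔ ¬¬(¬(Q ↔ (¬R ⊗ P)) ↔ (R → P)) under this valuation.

0.48

¬R = 1 − 0.21 = 0.79
¬R ⊗ P = max(0, 0.79 + 0.52 − 1) = max(0, 0.31) = 0.31
Q ↔ (¬R ⊗ P) = 1 − |0.31 − 0.31| = 1 − 0.00 = 1.00
¬(Q ↔ (¬R ⊗ P)) = 1 − 1.00 = 0.00
R → P = min(1, 1 − 0.21 + 0.52) = min(1, 1.31) = 1.00
¬(Q ↔ (¬R ⊗ P)) ↔ (R → P) = 1 − |0.00 − 1.00| = 1 − 1.00 = 0.00
¬(¬(Q ↔ (¬R ⊗ P)) ↔ (R → P)) = 1 − 0.00 = 1.00
¬¬(¬(Q ↔ (¬R ⊗ P)) ↔ (R → P)) = 1 − 1.00 = 0.00
P ↔ ¬¬(¬(Q ↔ (¬R ⊗ P)) ↔ (R → P)) = 1 − |0.52 − 0.00| = 1 − 0.52 = 0.48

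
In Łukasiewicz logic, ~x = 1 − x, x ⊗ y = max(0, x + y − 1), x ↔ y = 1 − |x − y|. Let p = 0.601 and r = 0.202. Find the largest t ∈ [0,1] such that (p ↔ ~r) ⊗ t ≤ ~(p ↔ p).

0.197

~r = 1 − 0.202 = 0.798
p ↔ ~r = 1 − |0.601 − 0.798| = 1 − 0.197 = 0.803
So the left factor is p ↔ ~r = 0.803.
p ↔ p = 1 − |0.601 − 0.601| = 1 − 0.000 = 1.000
~(p ↔ p) = 1 − 1.000 = 0.000
So the right-hand bound is ~(p ↔ p) = 0.000.
The residuum of the Łukasiewicz t-norm gives the supremum: min(1, 1 − 0.803 + 0.000).
1 − 0.803 + 0.000 = 0.197, so t = min(1, 0.197) = 0.197.
Check: 0.803 ⊗ 0.197 = max(0, 0.000) = 0.000 ≤ 0.000.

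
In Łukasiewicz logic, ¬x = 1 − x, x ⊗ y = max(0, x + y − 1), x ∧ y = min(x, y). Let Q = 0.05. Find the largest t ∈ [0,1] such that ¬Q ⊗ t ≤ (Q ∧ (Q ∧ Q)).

¬Q = 1 − 0.05 = 0.95
So the left factor is ¬Q = 0.95.
Q ∧ Q = min(0.05, 0.05) = 0.05
Q ∧ (Q ∧ Q) = min(0.05, 0.05) = 0.05
So the right-hand bound is Q ∧ (Q ∧ Q) = 0.05.
The residuum of the Łukasiewicz t-norm gives the supremum: min(1, 1 − 0.95 + 0.05).
1 − 0.95 + 0.05 = 0.10, so t = min(1, 0.10) = 0.10.
Check: 0.95 ⊗ 0.10 = max(0, 0.05) = 0.05 ≤ 0.05.

0.10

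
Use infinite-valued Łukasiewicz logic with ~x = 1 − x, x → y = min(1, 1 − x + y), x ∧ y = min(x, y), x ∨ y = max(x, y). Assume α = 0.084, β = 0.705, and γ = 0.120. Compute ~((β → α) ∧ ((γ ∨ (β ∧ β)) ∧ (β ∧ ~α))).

β → α = min(1, 1 − 0.705 + 0.084) = min(1, 0.379) = 0.379
β ∧ β = min(0.705, 0.705) = 0.705
γ ∨ (β ∧ β) = max(0.120, 0.705) = 0.705
~α = 1 − 0.084 = 0.916
β ∧ ~α = min(0.705, 0.916) = 0.705
(γ ∨ (β ∧ β)) ∧ (β ∧ ~α) = min(0.705, 0.705) = 0.705
(β → α) ∧ ((γ ∨ (β ∧ β)) ∧ (β ∧ ~α)) = min(0.379, 0.705) = 0.379
~((β → α) ∧ ((γ ∨ (β ∧ β)) ∧ (β ∧ ~α))) = 1 − 0.379 = 0.621

0.621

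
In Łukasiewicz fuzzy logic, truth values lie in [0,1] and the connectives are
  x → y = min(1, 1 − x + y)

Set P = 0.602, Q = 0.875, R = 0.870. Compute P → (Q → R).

Q → R = min(1, 1 − 0.875 + 0.870) = min(1, 0.995) = 0.995
P → (Q → R) = min(1, 1 − 0.602 + 0.995) = min(1, 1.393) = 1.000

1.000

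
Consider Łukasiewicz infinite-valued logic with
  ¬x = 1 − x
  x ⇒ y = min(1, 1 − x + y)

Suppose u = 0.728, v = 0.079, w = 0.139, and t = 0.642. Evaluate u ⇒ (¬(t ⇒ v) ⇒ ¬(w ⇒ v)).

t ⇒ v = min(1, 1 − 0.642 + 0.079) = min(1, 0.437) = 0.437
¬(t ⇒ v) = 1 − 0.437 = 0.563
w ⇒ v = min(1, 1 − 0.139 + 0.079) = min(1, 0.940) = 0.940
¬(w ⇒ v) = 1 − 0.940 = 0.060
¬(t ⇒ v) ⇒ ¬(w ⇒ v) = min(1, 1 − 0.563 + 0.060) = min(1, 0.497) = 0.497
u ⇒ (¬(t ⇒ v) ⇒ ¬(w ⇒ v)) = min(1, 1 − 0.728 + 0.497) = min(1, 0.769) = 0.769

0.769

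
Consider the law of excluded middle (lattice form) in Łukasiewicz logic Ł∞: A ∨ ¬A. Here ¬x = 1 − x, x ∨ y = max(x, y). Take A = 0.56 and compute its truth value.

¬A = 1 − 0.56 = 0.44
A ∨ ¬A = max(0.56, 0.44) = 0.56
(The value 0.56 < 1 shows this instance is not satisfied; not a Ł∞-tautology — its value is max(a, 1−a).)

0.56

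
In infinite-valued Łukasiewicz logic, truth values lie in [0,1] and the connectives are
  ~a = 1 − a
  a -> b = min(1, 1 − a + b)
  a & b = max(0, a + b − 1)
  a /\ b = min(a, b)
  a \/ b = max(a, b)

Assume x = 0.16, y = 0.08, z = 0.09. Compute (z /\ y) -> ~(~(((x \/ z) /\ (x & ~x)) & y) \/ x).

z /\ y = min(0.09, 0.08) = 0.08
x \/ z = max(0.16, 0.09) = 0.16
~x = 1 − 0.16 = 0.84
x & ~x = max(0, 0.16 + 0.84 − 1) = max(0, 0.00) = 0.00
(x \/ z) /\ (x & ~x) = min(0.16, 0.00) = 0.00
((x \/ z) /\ (x & ~x)) & y = max(0, 0.00 + 0.08 − 1) = max(0, -0.92) = 0.00
~(((x \/ z) /\ (x & ~x)) & y) = 1 − 0.00 = 1.00
~(((x \/ z) /\ (x & ~x)) & y) \/ x = max(1.00, 0.16) = 1.00
~(~(((x \/ z) /\ (x & ~x)) & y) \/ x) = 1 − 1.00 = 0.00
(z /\ y) -> ~(~(((x \/ z) /\ (x & ~x)) & y) \/ x) = min(1, 1 − 0.08 + 0.00) = min(1, 0.92) = 0.92

0.92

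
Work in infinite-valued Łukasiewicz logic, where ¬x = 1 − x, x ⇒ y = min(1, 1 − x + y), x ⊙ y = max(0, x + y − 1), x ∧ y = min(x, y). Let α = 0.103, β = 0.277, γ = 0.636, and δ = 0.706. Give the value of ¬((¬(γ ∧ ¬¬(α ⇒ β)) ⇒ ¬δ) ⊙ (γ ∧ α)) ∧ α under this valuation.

0.103

α ⇒ β = min(1, 1 − 0.103 + 0.277) = min(1, 1.174) = 1.000
¬(α ⇒ β) = 1 − 1.000 = 0.000
¬¬(α ⇒ β) = 1 − 0.000 = 1.000
γ ∧ ¬¬(α ⇒ β) = min(0.636, 1.000) = 0.636
¬(γ ∧ ¬¬(α ⇒ β)) = 1 − 0.636 = 0.364
¬δ = 1 − 0.706 = 0.294
¬(γ ∧ ¬¬(α ⇒ β)) ⇒ ¬δ = min(1, 1 − 0.364 + 0.294) = min(1, 0.930) = 0.930
γ ∧ α = min(0.636, 0.103) = 0.103
(¬(γ ∧ ¬¬(α ⇒ β)) ⇒ ¬δ) ⊙ (γ ∧ α) = max(0, 0.930 + 0.103 − 1) = max(0, 0.033) = 0.033
¬((¬(γ ∧ ¬¬(α ⇒ β)) ⇒ ¬δ) ⊙ (γ ∧ α)) = 1 − 0.033 = 0.967
¬((¬(γ ∧ ¬¬(α ⇒ β)) ⇒ ¬δ) ⊙ (γ ∧ α)) ∧ α = min(0.967, 0.103) = 0.103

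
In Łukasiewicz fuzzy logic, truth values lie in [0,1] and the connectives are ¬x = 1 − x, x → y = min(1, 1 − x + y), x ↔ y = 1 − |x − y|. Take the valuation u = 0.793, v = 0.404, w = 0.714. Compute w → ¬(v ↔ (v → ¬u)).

¬u = 1 − 0.793 = 0.207
v → ¬u = min(1, 1 − 0.404 + 0.207) = min(1, 0.803) = 0.803
v ↔ (v → ¬u) = 1 − |0.404 − 0.803| = 1 − 0.399 = 0.601
¬(v ↔ (v → ¬u)) = 1 − 0.601 = 0.399
w → ¬(v ↔ (v → ¬u)) = min(1, 1 − 0.714 + 0.399) = min(1, 0.685) = 0.685

0.685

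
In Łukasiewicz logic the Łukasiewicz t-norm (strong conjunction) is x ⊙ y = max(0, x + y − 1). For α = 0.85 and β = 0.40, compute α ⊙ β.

0.25

α ⊙ β = max(0, 0.85 + 0.40 − 1) = max(0, 0.25) = 0.25
For comparison, the Gödel (minimum) t-norm min(x, y) would give 0.40.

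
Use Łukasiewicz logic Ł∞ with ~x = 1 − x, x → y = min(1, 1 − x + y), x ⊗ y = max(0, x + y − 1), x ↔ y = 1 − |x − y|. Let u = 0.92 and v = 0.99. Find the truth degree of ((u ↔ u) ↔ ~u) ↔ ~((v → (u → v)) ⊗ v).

0.93

u ↔ u = 1 − |0.92 − 0.92| = 1 − 0.00 = 1.00
~u = 1 − 0.92 = 0.08
(u ↔ u) ↔ ~u = 1 − |1.00 − 0.08| = 1 − 0.92 = 0.08
u → v = min(1, 1 − 0.92 + 0.99) = min(1, 1.07) = 1.00
v → (u → v) = min(1, 1 − 0.99 + 1.00) = min(1, 1.01) = 1.00
(v → (u → v)) ⊗ v = max(0, 1.00 + 0.99 − 1) = max(0, 0.99) = 0.99
~((v → (u → v)) ⊗ v) = 1 − 0.99 = 0.01
((u ↔ u) ↔ ~u) ↔ ~((v → (u → v)) ⊗ v) = 1 − |0.08 − 0.01| = 1 − 0.07 = 0.93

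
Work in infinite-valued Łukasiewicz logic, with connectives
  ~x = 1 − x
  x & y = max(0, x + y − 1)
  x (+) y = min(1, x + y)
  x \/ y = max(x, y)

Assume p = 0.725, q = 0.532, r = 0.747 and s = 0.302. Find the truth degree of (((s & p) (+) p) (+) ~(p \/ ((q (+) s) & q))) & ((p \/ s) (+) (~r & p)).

0.725

s & p = max(0, 0.302 + 0.725 − 1) = max(0, 0.027) = 0.027
(s & p) (+) p = min(1, 0.027 + 0.725) = min(1, 0.752) = 0.752
q (+) s = min(1, 0.532 + 0.302) = min(1, 0.834) = 0.834
(q (+) s) & q = max(0, 0.834 + 0.532 − 1) = max(0, 0.366) = 0.366
p \/ ((q (+) s) & q) = max(0.725, 0.366) = 0.725
~(p \/ ((q (+) s) & q)) = 1 − 0.725 = 0.275
((s & p) (+) p) (+) ~(p \/ ((q (+) s) & q)) = min(1, 0.752 + 0.275) = min(1, 1.027) = 1.000
p \/ s = max(0.725, 0.302) = 0.725
~r = 1 − 0.747 = 0.253
~r & p = max(0, 0.253 + 0.725 − 1) = max(0, -0.022) = 0.000
(p \/ s) (+) (~r & p) = min(1, 0.725 + 0.000) = min(1, 0.725) = 0.725
(((s & p) (+) p) (+) ~(p \/ ((q (+) s) & q))) & ((p \/ s) (+) (~r & p)) = max(0, 1.000 + 0.725 − 1) = max(0, 0.725) = 0.725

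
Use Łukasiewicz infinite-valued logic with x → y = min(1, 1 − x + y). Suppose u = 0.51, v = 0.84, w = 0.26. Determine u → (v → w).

v → w = min(1, 1 − 0.84 + 0.26) = min(1, 0.42) = 0.42
u → (v → w) = min(1, 1 − 0.51 + 0.42) = min(1, 0.91) = 0.91

0.91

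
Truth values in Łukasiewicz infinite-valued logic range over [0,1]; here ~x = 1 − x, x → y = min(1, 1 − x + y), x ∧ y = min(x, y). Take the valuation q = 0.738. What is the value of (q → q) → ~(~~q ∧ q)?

0.262

q → q = min(1, 1 − 0.738 + 0.738) = min(1, 1.000) = 1.000
~q = 1 − 0.738 = 0.262
~~q = 1 − 0.262 = 0.738
~~q ∧ q = min(0.738, 0.738) = 0.738
~(~~q ∧ q) = 1 − 0.738 = 0.262
(q → q) → ~(~~q ∧ q) = min(1, 1 − 1.000 + 0.262) = min(1, 0.262) = 0.262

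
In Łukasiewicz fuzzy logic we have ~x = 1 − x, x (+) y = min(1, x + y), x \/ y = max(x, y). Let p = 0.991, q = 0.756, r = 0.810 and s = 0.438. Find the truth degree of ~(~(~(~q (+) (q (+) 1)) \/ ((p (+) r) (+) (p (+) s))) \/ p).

0.009

~q = 1 − 0.756 = 0.244
q (+) 1 = min(1, 0.756 + 1.000) = min(1, 1.756) = 1.000
~q (+) (q (+) 1) = min(1, 0.244 + 1.000) = min(1, 1.244) = 1.000
~(~q (+) (q (+) 1)) = 1 − 1.000 = 0.000
p (+) r = min(1, 0.991 + 0.810) = min(1, 1.801) = 1.000
p (+) s = min(1, 0.991 + 0.438) = min(1, 1.429) = 1.000
(p (+) r) (+) (p (+) s) = min(1, 1.000 + 1.000) = min(1, 2.000) = 1.000
~(~q (+) (q (+) 1)) \/ ((p (+) r) (+) (p (+) s)) = max(0.000, 1.000) = 1.000
~(~(~q (+) (q (+) 1)) \/ ((p (+) r) (+) (p (+) s))) = 1 − 1.000 = 0.000
~(~(~q (+) (q (+) 1)) \/ ((p (+) r) (+) (p (+) s))) \/ p = max(0.000, 0.991) = 0.991
~(~(~(~q (+) (q (+) 1)) \/ ((p (+) r) (+) (p (+) s))) \/ p) = 1 − 0.991 = 0.009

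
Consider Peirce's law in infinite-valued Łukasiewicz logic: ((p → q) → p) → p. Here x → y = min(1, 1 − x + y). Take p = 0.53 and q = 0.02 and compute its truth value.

0.53

p → q = min(1, 1 − 0.53 + 0.02) = min(1, 0.49) = 0.49
(p → q) → p = min(1, 1 − 0.49 + 0.53) = min(1, 1.04) = 1.00
((p → q) → p) → p = min(1, 1 − 1.00 + 0.53) = min(1, 0.53) = 0.53
(The value 0.53 < 1 shows this instance is not satisfied; not a Ł∞-tautology in general.)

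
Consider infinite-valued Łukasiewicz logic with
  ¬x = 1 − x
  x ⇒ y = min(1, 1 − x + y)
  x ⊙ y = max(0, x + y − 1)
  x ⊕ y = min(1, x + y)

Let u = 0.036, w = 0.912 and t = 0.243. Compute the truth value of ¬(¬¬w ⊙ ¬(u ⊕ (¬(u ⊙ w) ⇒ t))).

0.367

¬w = 1 − 0.912 = 0.088
¬¬w = 1 − 0.088 = 0.912
u ⊙ w = max(0, 0.036 + 0.912 − 1) = max(0, -0.052) = 0.000
¬(u ⊙ w) = 1 − 0.000 = 1.000
¬(u ⊙ w) ⇒ t = min(1, 1 − 1.000 + 0.243) = min(1, 0.243) = 0.243
u ⊕ (¬(u ⊙ w) ⇒ t) = min(1, 0.036 + 0.243) = min(1, 0.279) = 0.279
¬(u ⊕ (¬(u ⊙ w) ⇒ t)) = 1 − 0.279 = 0.721
¬¬w ⊙ ¬(u ⊕ (¬(u ⊙ w) ⇒ t)) = max(0, 0.912 + 0.721 − 1) = max(0, 0.633) = 0.633
¬(¬¬w ⊙ ¬(u ⊕ (¬(u ⊙ w) ⇒ t))) = 1 − 0.633 = 0.367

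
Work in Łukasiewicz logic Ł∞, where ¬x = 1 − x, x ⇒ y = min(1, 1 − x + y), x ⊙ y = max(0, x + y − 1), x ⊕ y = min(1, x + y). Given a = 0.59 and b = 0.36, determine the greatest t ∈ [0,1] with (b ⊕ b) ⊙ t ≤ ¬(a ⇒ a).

b ⊕ b = min(1, 0.36 + 0.36) = min(1, 0.72) = 0.72
So the left factor is b ⊕ b = 0.72.
a ⇒ a = min(1, 1 − 0.59 + 0.59) = min(1, 1.00) = 1.00
¬(a ⇒ a) = 1 − 1.00 = 0.00
So the right-hand bound is ¬(a ⇒ a) = 0.00.
The residuum of the Łukasiewicz t-norm gives the supremum: min(1, 1 − 0.72 + 0.00).
1 − 0.72 + 0.00 = 0.28, so t = min(1, 0.28) = 0.28.
Check: 0.72 ⊙ 0.28 = max(0, 0.00) = 0.00 ≤ 0.00.

0.28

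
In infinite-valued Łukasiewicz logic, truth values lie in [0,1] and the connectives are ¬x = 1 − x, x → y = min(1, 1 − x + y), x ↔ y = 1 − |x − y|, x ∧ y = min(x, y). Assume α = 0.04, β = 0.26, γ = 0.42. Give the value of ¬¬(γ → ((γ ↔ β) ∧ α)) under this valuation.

γ ↔ β = 1 − |0.42 − 0.26| = 1 − 0.16 = 0.84
(γ ↔ β) ∧ α = min(0.84, 0.04) = 0.04
γ → ((γ ↔ β) ∧ α) = min(1, 1 − 0.42 + 0.04) = min(1, 0.62) = 0.62
¬(γ → ((γ ↔ β) ∧ α)) = 1 − 0.62 = 0.38
¬¬(γ → ((γ ↔ β) ∧ α)) = 1 − 0.38 = 0.62

0.62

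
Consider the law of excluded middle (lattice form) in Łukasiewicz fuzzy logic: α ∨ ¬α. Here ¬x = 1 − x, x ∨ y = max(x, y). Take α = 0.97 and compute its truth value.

0.97

¬α = 1 − 0.97 = 0.03
α ∨ ¬α = max(0.97, 0.03) = 0.97
(The value 0.97 < 1 shows this instance is not satisfied; not a Ł∞-tautology — its value is max(a, 1−a).)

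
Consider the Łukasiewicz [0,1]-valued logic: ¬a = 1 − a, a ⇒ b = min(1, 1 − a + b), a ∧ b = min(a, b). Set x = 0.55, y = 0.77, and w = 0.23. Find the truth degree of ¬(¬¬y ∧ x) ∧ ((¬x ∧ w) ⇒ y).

¬y = 1 − 0.77 = 0.23
¬¬y = 1 − 0.23 = 0.77
¬¬y ∧ x = min(0.77, 0.55) = 0.55
¬(¬¬y ∧ x) = 1 − 0.55 = 0.45
¬x = 1 − 0.55 = 0.45
¬x ∧ w = min(0.45, 0.23) = 0.23
(¬x ∧ w) ⇒ y = min(1, 1 − 0.23 + 0.77) = min(1, 1.54) = 1.00
¬(¬¬y ∧ x) ∧ ((¬x ∧ w) ⇒ y) = min(0.45, 1.00) = 0.45

0.45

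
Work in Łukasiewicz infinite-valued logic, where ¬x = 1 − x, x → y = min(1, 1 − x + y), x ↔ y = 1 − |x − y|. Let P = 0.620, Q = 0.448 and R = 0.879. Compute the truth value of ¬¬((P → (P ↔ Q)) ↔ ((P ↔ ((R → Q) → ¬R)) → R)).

0.947

P ↔ Q = 1 − |0.620 − 0.448| = 1 − 0.172 = 0.828
P → (P ↔ Q) = min(1, 1 − 0.620 + 0.828) = min(1, 1.208) = 1.000
R → Q = min(1, 1 − 0.879 + 0.448) = min(1, 0.569) = 0.569
¬R = 1 − 0.879 = 0.121
(R → Q) → ¬R = min(1, 1 − 0.569 + 0.121) = min(1, 0.552) = 0.552
P ↔ ((R → Q) → ¬R) = 1 − |0.620 − 0.552| = 1 − 0.068 = 0.932
(P ↔ ((R → Q) → ¬R)) → R = min(1, 1 − 0.932 + 0.879) = min(1, 0.947) = 0.947
(P → (P ↔ Q)) ↔ ((P ↔ ((R → Q) → ¬R)) → R) = 1 − |1.000 − 0.947| = 1 − 0.053 = 0.947
¬((P → (P ↔ Q)) ↔ ((P ↔ ((R → Q) → ¬R)) → R)) = 1 − 0.947 = 0.053
¬¬((P → (P ↔ Q)) ↔ ((P ↔ ((R → Q) → ¬R)) → R)) = 1 − 0.053 = 0.947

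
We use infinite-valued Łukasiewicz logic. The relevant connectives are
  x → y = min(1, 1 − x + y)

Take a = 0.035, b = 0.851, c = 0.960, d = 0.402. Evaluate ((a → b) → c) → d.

0.442

a → b = min(1, 1 − 0.035 + 0.851) = min(1, 1.816) = 1.000
(a → b) → c = min(1, 1 − 1.000 + 0.960) = min(1, 0.960) = 0.960
((a → b) → c) → d = min(1, 1 − 0.960 + 0.402) = min(1, 0.442) = 0.442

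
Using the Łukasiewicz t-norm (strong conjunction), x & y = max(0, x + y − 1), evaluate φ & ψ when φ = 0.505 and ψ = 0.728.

φ & ψ = max(0, 0.505 + 0.728 − 1) = max(0, 0.233) = 0.233
For comparison, the Gödel (minimum) t-norm min(x, y) would give 0.505.

0.233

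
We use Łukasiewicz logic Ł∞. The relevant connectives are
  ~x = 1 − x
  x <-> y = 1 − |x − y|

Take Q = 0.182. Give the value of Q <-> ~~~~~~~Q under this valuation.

~Q = 1 − 0.182 = 0.818
~~Q = 1 − 0.818 = 0.182
~~~Q = 1 − 0.182 = 0.818
~~~~Q = 1 − 0.818 = 0.182
~~~~~Q = 1 − 0.182 = 0.818
~~~~~~Q = 1 − 0.818 = 0.182
~~~~~~~Q = 1 − 0.182 = 0.818
Q <-> ~~~~~~~Q = 1 − |0.182 − 0.818| = 1 − 0.636 = 0.364

0.364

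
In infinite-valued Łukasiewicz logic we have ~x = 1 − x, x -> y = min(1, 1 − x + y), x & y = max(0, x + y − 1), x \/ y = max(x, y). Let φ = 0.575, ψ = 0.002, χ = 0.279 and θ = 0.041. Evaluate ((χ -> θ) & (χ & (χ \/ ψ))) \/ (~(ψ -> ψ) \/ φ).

χ -> θ = min(1, 1 − 0.279 + 0.041) = min(1, 0.762) = 0.762
χ \/ ψ = max(0.279, 0.002) = 0.279
χ & (χ \/ ψ) = max(0, 0.279 + 0.279 − 1) = max(0, -0.442) = 0.000
(χ -> θ) & (χ & (χ \/ ψ)) = max(0, 0.762 + 0.000 − 1) = max(0, -0.238) = 0.000
ψ -> ψ = min(1, 1 − 0.002 + 0.002) = min(1, 1.000) = 1.000
~(ψ -> ψ) = 1 − 1.000 = 0.000
~(ψ -> ψ) \/ φ = max(0.000, 0.575) = 0.575
((χ -> θ) & (χ & (χ \/ ψ))) \/ (~(ψ -> ψ) \/ φ) = max(0.000, 0.575) = 0.575

0.575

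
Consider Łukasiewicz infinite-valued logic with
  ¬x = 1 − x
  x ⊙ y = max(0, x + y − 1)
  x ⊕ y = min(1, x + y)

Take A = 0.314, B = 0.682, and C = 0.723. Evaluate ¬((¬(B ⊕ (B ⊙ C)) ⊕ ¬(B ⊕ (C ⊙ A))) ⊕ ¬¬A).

0.405

B ⊙ C = max(0, 0.682 + 0.723 − 1) = max(0, 0.405) = 0.405
B ⊕ (B ⊙ C) = min(1, 0.682 + 0.405) = min(1, 1.087) = 1.000
¬(B ⊕ (B ⊙ C)) = 1 − 1.000 = 0.000
C ⊙ A = max(0, 0.723 + 0.314 − 1) = max(0, 0.037) = 0.037
B ⊕ (C ⊙ A) = min(1, 0.682 + 0.037) = min(1, 0.719) = 0.719
¬(B ⊕ (C ⊙ A)) = 1 − 0.719 = 0.281
¬(B ⊕ (B ⊙ C)) ⊕ ¬(B ⊕ (C ⊙ A)) = min(1, 0.000 + 0.281) = min(1, 0.281) = 0.281
¬A = 1 − 0.314 = 0.686
¬¬A = 1 − 0.686 = 0.314
(¬(B ⊕ (B ⊙ C)) ⊕ ¬(B ⊕ (C ⊙ A))) ⊕ ¬¬A = min(1, 0.281 + 0.314) = min(1, 0.595) = 0.595
¬((¬(B ⊕ (B ⊙ C)) ⊕ ¬(B ⊕ (C ⊙ A))) ⊕ ¬¬A) = 1 − 0.595 = 0.405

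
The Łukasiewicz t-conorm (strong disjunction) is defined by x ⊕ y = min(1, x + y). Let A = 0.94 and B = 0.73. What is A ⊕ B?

1.00

A ⊕ B = min(1, 0.94 + 0.73) = min(1, 1.67) = 1.00
For comparison, the Gödel t-conorm max(x, y) would give 0.94.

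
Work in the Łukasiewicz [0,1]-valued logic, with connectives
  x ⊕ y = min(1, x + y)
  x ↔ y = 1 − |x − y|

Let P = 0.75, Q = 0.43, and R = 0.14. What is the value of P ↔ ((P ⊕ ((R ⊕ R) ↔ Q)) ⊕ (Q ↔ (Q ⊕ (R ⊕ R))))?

R ⊕ R = min(1, 0.14 + 0.14) = min(1, 0.28) = 0.28
(R ⊕ R) ↔ Q = 1 − |0.28 − 0.43| = 1 − 0.15 = 0.85
P ⊕ ((R ⊕ R) ↔ Q) = min(1, 0.75 + 0.85) = min(1, 1.60) = 1.00
Q ⊕ (R ⊕ R) = min(1, 0.43 + 0.28) = min(1, 0.71) = 0.71
Q ↔ (Q ⊕ (R ⊕ R)) = 1 − |0.43 − 0.71| = 1 − 0.28 = 0.72
(P ⊕ ((R ⊕ R) ↔ Q)) ⊕ (Q ↔ (Q ⊕ (R ⊕ R))) = min(1, 1.00 + 0.72) = min(1, 1.72) = 1.00
P ↔ ((P ⊕ ((R ⊕ R) ↔ Q)) ⊕ (Q ↔ (Q ⊕ (R ⊕ R)))) = 1 − |0.75 − 1.00| = 1 − 0.25 = 0.75

0.75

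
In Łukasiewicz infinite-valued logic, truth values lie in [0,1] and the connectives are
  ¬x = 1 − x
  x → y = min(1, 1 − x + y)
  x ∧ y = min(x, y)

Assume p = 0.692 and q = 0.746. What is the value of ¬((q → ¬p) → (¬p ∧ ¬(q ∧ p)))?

0.254

¬p = 1 − 0.692 = 0.308
q → ¬p = min(1, 1 − 0.746 + 0.308) = min(1, 0.562) = 0.562
q ∧ p = min(0.746, 0.692) = 0.692
¬(q ∧ p) = 1 − 0.692 = 0.308
¬p ∧ ¬(q ∧ p) = min(0.308, 0.308) = 0.308
(q → ¬p) → (¬p ∧ ¬(q ∧ p)) = min(1, 1 − 0.562 + 0.308) = min(1, 0.746) = 0.746
¬((q → ¬p) → (¬p ∧ ¬(q ∧ p))) = 1 − 0.746 = 0.254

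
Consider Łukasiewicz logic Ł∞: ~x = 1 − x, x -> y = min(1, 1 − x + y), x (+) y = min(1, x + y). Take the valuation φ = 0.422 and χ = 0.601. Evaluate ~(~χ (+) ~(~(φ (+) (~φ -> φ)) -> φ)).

0.601

~χ = 1 − 0.601 = 0.399
~φ = 1 − 0.422 = 0.578
~φ -> φ = min(1, 1 − 0.578 + 0.422) = min(1, 0.844) = 0.844
φ (+) (~φ -> φ) = min(1, 0.422 + 0.844) = min(1, 1.266) = 1.000
~(φ (+) (~φ -> φ)) = 1 − 1.000 = 0.000
~(φ (+) (~φ -> φ)) -> φ = min(1, 1 − 0.000 + 0.422) = min(1, 1.422) = 1.000
~(~(φ (+) (~φ -> φ)) -> φ) = 1 − 1.000 = 0.000
~χ (+) ~(~(φ (+) (~φ -> φ)) -> φ) = min(1, 0.399 + 0.000) = min(1, 0.399) = 0.399
~(~χ (+) ~(~(φ (+) (~φ -> φ)) -> φ)) = 1 − 0.399 = 0.601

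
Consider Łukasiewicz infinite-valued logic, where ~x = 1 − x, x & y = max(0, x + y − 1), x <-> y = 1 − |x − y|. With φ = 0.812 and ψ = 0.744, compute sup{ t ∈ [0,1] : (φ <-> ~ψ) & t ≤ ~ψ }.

~ψ = 1 − 0.744 = 0.256
φ <-> ~ψ = 1 − |0.812 − 0.256| = 1 − 0.556 = 0.444
So the left factor is φ <-> ~ψ = 0.444.
So the right-hand bound is ~ψ = 0.256.
The residuum of the Łukasiewicz t-norm gives the supremum: min(1, 1 − 0.444 + 0.256).
1 − 0.444 + 0.256 = 0.812, so t = min(1, 0.812) = 0.812.
Check: 0.444 & 0.812 = max(0, 0.256) = 0.256 ≤ 0.256.

0.812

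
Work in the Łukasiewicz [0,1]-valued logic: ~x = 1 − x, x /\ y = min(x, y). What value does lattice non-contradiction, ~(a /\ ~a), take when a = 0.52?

~a = 1 − 0.52 = 0.48
a /\ ~a = min(0.52, 0.48) = 0.48
~(a /\ ~a) = 1 − 0.48 = 0.52
(The value 0.52 < 1 shows this instance is not satisfied; not a Ł∞-tautology — its value is 1 − min(a, 1−a).)

0.52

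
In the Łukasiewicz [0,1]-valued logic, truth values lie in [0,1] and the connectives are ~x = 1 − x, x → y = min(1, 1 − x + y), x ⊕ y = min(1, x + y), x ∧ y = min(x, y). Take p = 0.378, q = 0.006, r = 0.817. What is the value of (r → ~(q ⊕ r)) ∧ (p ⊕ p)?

q ⊕ r = min(1, 0.006 + 0.817) = min(1, 0.823) = 0.823
~(q ⊕ r) = 1 − 0.823 = 0.177
r → ~(q ⊕ r) = min(1, 1 − 0.817 + 0.177) = min(1, 0.360) = 0.360
p ⊕ p = min(1, 0.378 + 0.378) = min(1, 0.756) = 0.756
(r → ~(q ⊕ r)) ∧ (p ⊕ p) = min(0.360, 0.756) = 0.360

0.360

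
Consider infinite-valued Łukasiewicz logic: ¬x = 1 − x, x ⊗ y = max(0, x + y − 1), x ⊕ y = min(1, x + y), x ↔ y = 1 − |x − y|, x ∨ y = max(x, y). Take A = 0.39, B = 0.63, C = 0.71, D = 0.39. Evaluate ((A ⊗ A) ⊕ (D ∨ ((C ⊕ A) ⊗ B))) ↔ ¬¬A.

0.76

A ⊗ A = max(0, 0.39 + 0.39 − 1) = max(0, -0.22) = 0.00
C ⊕ A = min(1, 0.71 + 0.39) = min(1, 1.10) = 1.00
(C ⊕ A) ⊗ B = max(0, 1.00 + 0.63 − 1) = max(0, 0.63) = 0.63
D ∨ ((C ⊕ A) ⊗ B) = max(0.39, 0.63) = 0.63
(A ⊗ A) ⊕ (D ∨ ((C ⊕ A) ⊗ B)) = min(1, 0.00 + 0.63) = min(1, 0.63) = 0.63
¬A = 1 − 0.39 = 0.61
¬¬A = 1 − 0.61 = 0.39
((A ⊗ A) ⊕ (D ∨ ((C ⊕ A) ⊗ B))) ↔ ¬¬A = 1 − |0.63 − 0.39| = 1 − 0.24 = 0.76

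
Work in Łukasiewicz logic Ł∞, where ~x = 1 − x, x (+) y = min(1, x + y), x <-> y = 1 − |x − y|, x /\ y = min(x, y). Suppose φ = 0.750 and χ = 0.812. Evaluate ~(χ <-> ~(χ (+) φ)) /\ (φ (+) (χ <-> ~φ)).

0.812

χ (+) φ = min(1, 0.812 + 0.750) = min(1, 1.562) = 1.000
~(χ (+) φ) = 1 − 1.000 = 0.000
χ <-> ~(χ (+) φ) = 1 − |0.812 − 0.000| = 1 − 0.812 = 0.188
~(χ <-> ~(χ (+) φ)) = 1 − 0.188 = 0.812
~φ = 1 − 0.750 = 0.250
χ <-> ~φ = 1 − |0.812 − 0.250| = 1 − 0.562 = 0.438
φ (+) (χ <-> ~φ) = min(1, 0.750 + 0.438) = min(1, 1.188) = 1.000
~(χ <-> ~(χ (+) φ)) /\ (φ (+) (χ <-> ~φ)) = min(0.812, 1.000) = 0.812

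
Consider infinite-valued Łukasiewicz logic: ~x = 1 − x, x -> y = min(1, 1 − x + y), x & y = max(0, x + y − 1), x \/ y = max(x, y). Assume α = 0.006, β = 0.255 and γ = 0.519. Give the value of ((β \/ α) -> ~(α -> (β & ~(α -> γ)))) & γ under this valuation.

0.270

β \/ α = max(0.255, 0.006) = 0.255
α -> γ = min(1, 1 − 0.006 + 0.519) = min(1, 1.513) = 1.000
~(α -> γ) = 1 − 1.000 = 0.000
β & ~(α -> γ) = max(0, 0.255 + 0.000 − 1) = max(0, -0.745) = 0.000
α -> (β & ~(α -> γ)) = min(1, 1 − 0.006 + 0.000) = min(1, 0.994) = 0.994
~(α -> (β & ~(α -> γ))) = 1 − 0.994 = 0.006
(β \/ α) -> ~(α -> (β & ~(α -> γ))) = min(1, 1 − 0.255 + 0.006) = min(1, 0.751) = 0.751
((β \/ α) -> ~(α -> (β & ~(α -> γ)))) & γ = max(0, 0.751 + 0.519 − 1) = max(0, 0.270) = 0.270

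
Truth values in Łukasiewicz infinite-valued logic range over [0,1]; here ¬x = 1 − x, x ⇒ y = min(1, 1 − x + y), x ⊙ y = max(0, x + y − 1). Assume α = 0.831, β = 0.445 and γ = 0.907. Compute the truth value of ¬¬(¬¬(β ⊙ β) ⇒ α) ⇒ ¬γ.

β ⊙ β = max(0, 0.445 + 0.445 − 1) = max(0, -0.110) = 0.000
¬(β ⊙ β) = 1 − 0.000 = 1.000
¬¬(β ⊙ β) = 1 − 1.000 = 0.000
¬¬(β ⊙ β) ⇒ α = min(1, 1 − 0.000 + 0.831) = min(1, 1.831) = 1.000
¬(¬¬(β ⊙ β) ⇒ α) = 1 − 1.000 = 0.000
¬¬(¬¬(β ⊙ β) ⇒ α) = 1 − 0.000 = 1.000
¬γ = 1 − 0.907 = 0.093
¬¬(¬¬(β ⊙ β) ⇒ α) ⇒ ¬γ = min(1, 1 − 1.000 + 0.093) = min(1, 0.093) = 0.093

0.093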